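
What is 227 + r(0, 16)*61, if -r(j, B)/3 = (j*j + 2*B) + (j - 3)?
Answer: -5080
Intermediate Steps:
r(j, B) = 9 - 6*B - 3*j - 3*j**2 (r(j, B) = -3*((j*j + 2*B) + (j - 3)) = -3*((j**2 + 2*B) + (-3 + j)) = -3*(-3 + j + j**2 + 2*B) = 9 - 6*B - 3*j - 3*j**2)
227 + r(0, 16)*61 = 227 + (9 - 6*16 - 3*0 - 3*0**2)*61 = 227 + (9 - 96 + 0 - 3*0)*61 = 227 + (9 - 96 + 0 + 0)*61 = 227 - 87*61 = 227 - 5307 = -5080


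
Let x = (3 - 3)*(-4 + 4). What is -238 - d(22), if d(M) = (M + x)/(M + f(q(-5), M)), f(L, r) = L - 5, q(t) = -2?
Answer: -3592/15 ≈ -239.47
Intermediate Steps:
f(L, r) = -5 + L
x = 0 (x = 0*0 = 0)
d(M) = M/(-7 + M) (d(M) = (M + 0)/(M + (-5 - 2)) = M/(M - 7) = M/(-7 + M))
-238 - d(22) = -238 - 22/(-7 + 22) = -238 - 22/15 = -3592/15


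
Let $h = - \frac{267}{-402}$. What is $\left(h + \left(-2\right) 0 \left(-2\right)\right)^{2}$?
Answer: $\frac{7921}{17956} \approx 0.44113$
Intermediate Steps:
$h = \frac{89}{134}$ ($h = \left(-267\right) \left(- \frac{1}{402}\right) = \frac{89}{134} \approx 0.66418$)
$\left(h + \left(-2\right) 0 \left(-2\right)\right)^{2} = \left(\frac{89}{134} + \left(-2\right) 0 \left(-2\right)\right)^{2} = \left(\frac{89}{134} + 0 \left(-2\right)\right)^{2} = \left(\frac{89}{134} + 0\right)^{2} = \left(\frac{89}{134}\right)^{2} = \frac{7921}{17956}$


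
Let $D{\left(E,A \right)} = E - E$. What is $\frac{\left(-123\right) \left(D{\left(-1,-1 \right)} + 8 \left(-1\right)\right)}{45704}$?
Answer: $\frac{123}{5713} \approx 0.02153$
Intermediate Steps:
$D{\left(E,A \right)} = 0$
$\frac{\left(-123\right) \left(D{\left(-1,-1 \right)} + 8 \left(-1\right)\right)}{45704} = \frac{\left(-123\right) \left(0 + 8 \left(-1\right)\right)}{45704} = - 123 \left(0 - 8\right) \frac{1}{45704} = \left(-123\right) \left(-8\right) \frac{1}{45704} = 984 \cdot \frac{1}{45704} = \frac{123}{5713}$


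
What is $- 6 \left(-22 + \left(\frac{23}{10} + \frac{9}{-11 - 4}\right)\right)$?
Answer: $\frac{609}{5} \approx 121.8$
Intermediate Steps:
$- 6 \left(-22 + \left(\frac{23}{10} + \frac{9}{-11 - 4}\right)\right) = - 6 \left(-22 + \left(23 \cdot \frac{1}{10} + \frac{9}{-15}\right)\right) = - 6 \left(-22 + \left(\frac{23}{10} + 9 \left(- \frac{1}{15}\right)\right)\right) = - 6 \left(-22 + \left(\frac{23}{10} - \frac{3}{5}\right)\right) = - 6 \left(-22 + \frac{17}{10}\right) = \left(-6\right) \left(- \frac{203}{10}\right) = \frac{609}{5}$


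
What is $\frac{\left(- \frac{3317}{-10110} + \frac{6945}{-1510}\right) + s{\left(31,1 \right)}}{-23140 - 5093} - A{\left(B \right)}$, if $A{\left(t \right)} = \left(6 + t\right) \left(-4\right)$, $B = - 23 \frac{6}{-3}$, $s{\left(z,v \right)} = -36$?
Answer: $\frac{4482511872764}{21550390065} \approx 208.0$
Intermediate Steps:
$B = 46$ ($B = - 23 \cdot 6 \left(- \frac{1}{3}\right) = \left(-23\right) \left(-2\right) = 46$)
$A{\left(t \right)} = -24 - 4 t$
$\frac{\left(- \frac{3317}{-10110} + \frac{6945}{-1510}\right) + s{\left(31,1 \right)}}{-23140 - 5093} - A{\left(B \right)} = \frac{\left(- \frac{3317}{-10110} + \frac{6945}{-1510}\right) - 36}{-23140 - 5093} - \left(-24 - 184\right) = \frac{\left(\left(-3317\right) \left(- \frac{1}{10110}\right) + 6945 \left(- \frac{1}{1510}\right)\right) - 36}{-28233} - \left(-24 - 184\right) = \left(\left(\frac{3317}{10110} - \frac{1389}{302}\right) - 36\right) \left(- \frac{1}{28233}\right) - -208 = \left(- \frac{3260264}{763305} - 36\right) \left(- \frac{1}{28233}\right) + 208 = \left(- \frac{30739244}{763305}\right) \left(- \frac{1}{28233}\right) + 208 = \frac{30739244}{21550390065} + 208 = \frac{4482511872764}{21550390065}$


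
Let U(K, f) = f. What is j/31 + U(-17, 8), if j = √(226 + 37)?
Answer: 8 + √263/31 ≈ 8.5231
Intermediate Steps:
j = √263 ≈ 16.217
j/31 + U(-17, 8) = √263/31 + 8 = 8 + √263/31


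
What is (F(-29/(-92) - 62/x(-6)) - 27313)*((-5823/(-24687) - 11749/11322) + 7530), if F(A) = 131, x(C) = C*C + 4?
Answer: -3177964913143337/15528123 ≈ -2.0466e+8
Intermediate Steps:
x(C) = 4 + C² (x(C) = C² + 4 = 4 + C²)
(F(-29/(-92) - 62/x(-6)) - 27313)*((-5823/(-24687) - 11749/11322) + 7530) = (131 - 27313)*((-5823/(-24687) - 11749/11322) + 7530) = -27182*((-5823*(-1/24687) - 11749*1/11322) + 7530) = -27182*((647/2743 - 11749/11322) + 7530) = -27182*(-24902173/31056246 + 7530) = -27182*233828630207/31056246 = -3177964913143337/15528123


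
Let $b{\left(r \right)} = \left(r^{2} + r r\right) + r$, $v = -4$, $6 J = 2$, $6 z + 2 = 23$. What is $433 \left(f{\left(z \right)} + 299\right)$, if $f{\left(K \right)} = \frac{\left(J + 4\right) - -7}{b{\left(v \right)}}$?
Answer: $\frac{5444975}{42} \approx 1.2964 \cdot 10^{5}$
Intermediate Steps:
$z = \frac{7}{2}$ ($z = - \frac{1}{3} + \frac{1}{6} \cdot 23 = - \frac{1}{3} + \frac{23}{6} = \frac{7}{2} \approx 3.5$)
$J = \frac{1}{3}$ ($J = \frac{1}{6} \cdot 2 = \frac{1}{3} \approx 0.33333$)
$b{\left(r \right)} = r + 2 r^{2}$ ($b{\left(r \right)} = \left(r^{2} + r^{2}\right) + r = 2 r^{2} + r = r + 2 r^{2}$)
$f{\left(K \right)} = \frac{17}{42}$ ($f{\left(K \right)} = \frac{\left(\frac{1}{3} + 4\right) - -7}{\left(-4\right) \left(1 + 2 \left(-4\right)\right)} = \frac{\frac{13}{3} + 7}{\left(-4\right) \left(1 - 8\right)} = \frac{34}{3 \left(\left(-4\right) \left(-7\right)\right)} = \frac{34}{3 \cdot 28} = \frac{34}{3} \cdot \frac{1}{28} = \frac{17}{42}$)
$433 \left(f{\left(z \right)} + 299\right) = 433 \left(\frac{17}{42} + 299\right) = 433 \cdot \frac{12575}{42} = \frac{5444975}{42}$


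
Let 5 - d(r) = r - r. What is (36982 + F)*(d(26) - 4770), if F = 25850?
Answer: -299394480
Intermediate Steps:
d(r) = 5 (d(r) = 5 - (r - r) = 5 - 1*0 = 5 + 0 = 5)
(36982 + F)*(d(26) - 4770) = (36982 + 25850)*(5 - 4770) = 62832*(-4765) = -299394480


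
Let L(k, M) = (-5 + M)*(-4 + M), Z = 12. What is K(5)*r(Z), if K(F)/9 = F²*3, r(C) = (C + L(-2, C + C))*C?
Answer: 3175200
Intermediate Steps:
r(C) = C*(20 - 17*C + 4*C²) (r(C) = (C + (20 + (C + C)² - 9*(C + C)))*C = (C + (20 + (2*C)² - 18*C))*C = (C + (20 + 4*C² - 18*C))*C = (C + (20 - 18*C + 4*C²))*C = (20 - 17*C + 4*C²)*C = C*(20 - 17*C + 4*C²))
K(F) = 27*F² (K(F) = 9*(F²*3) = 9*(3*F²) = 27*F²)
K(5)*r(Z) = (27*5²)*(12*(20 - 17*12 + 4*12²)) = (27*25)*(12*(20 - 204 + 4*144)) = 675*(12*(20 - 204 + 576)) = 675*(12*392) = 675*4704 = 3175200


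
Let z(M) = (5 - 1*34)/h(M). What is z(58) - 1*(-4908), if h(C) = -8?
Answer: 39293/8 ≈ 4911.6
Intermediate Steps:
z(M) = 29/8 (z(M) = (5 - 1*34)/(-8) = (5 - 34)*(-1/8) = -29*(-1/8) = 29/8)
z(58) - 1*(-4908) = 29/8 - 1*(-4908) = 29/8 + 4908 = 39293/8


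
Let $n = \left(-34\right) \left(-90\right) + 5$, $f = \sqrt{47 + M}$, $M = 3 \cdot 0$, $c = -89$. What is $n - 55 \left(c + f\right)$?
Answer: $7960 - 55 \sqrt{47} \approx 7582.9$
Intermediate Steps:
$M = 0$
$f = \sqrt{47}$ ($f = \sqrt{47 + 0} = \sqrt{47} \approx 6.8557$)
$n = 3065$ ($n = 3060 + 5 = 3065$)
$n - 55 \left(c + f\right) = 3065 - 55 \left(-89 + \sqrt{47}\right) = 3065 - \left(-4895 + 55 \sqrt{47}\right) = 3065 + \left(4895 - 55 \sqrt{47}\right) = 7960 - 55 \sqrt{47}$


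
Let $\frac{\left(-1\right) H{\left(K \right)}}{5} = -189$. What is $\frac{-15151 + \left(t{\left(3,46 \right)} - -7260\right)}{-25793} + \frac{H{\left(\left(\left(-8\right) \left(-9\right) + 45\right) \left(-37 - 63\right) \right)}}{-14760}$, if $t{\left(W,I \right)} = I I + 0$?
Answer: $\frac{1352547}{8460104} \approx 0.15987$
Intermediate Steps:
$t{\left(W,I \right)} = I^{2}$ ($t{\left(W,I \right)} = I^{2} + 0 = I^{2}$)
$H{\left(K \right)} = 945$ ($H{\left(K \right)} = \left(-5\right) \left(-189\right) = 945$)
$\frac{-15151 + \left(t{\left(3,46 \right)} - -7260\right)}{-25793} + \frac{H{\left(\left(\left(-8\right) \left(-9\right) + 45\right) \left(-37 - 63\right) \right)}}{-14760} = \frac{-15151 + \left(46^{2} - -7260\right)}{-25793} + \frac{945}{-14760} = \left(-15151 + \left(2116 + 7260\right)\right) \left(- \frac{1}{25793}\right) + 945 \left(- \frac{1}{14760}\right) = \left(-15151 + 9376\right) \left(- \frac{1}{25793}\right) - \frac{21}{328} = \left(-5775\right) \left(- \frac{1}{25793}\right) - \frac{21}{328} = \frac{5775}{25793} - \frac{21}{328} = \frac{1352547}{8460104}$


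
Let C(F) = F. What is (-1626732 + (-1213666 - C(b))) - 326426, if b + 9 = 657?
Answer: -3167472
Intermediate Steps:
b = 648 (b = -9 + 657 = 648)
(-1626732 + (-1213666 - C(b))) - 326426 = (-1626732 + (-1213666 - 1*648)) - 326426 = (-1626732 + (-1213666 - 648)) - 326426 = (-1626732 - 1214314) - 326426 = -2841046 - 326426 = -3167472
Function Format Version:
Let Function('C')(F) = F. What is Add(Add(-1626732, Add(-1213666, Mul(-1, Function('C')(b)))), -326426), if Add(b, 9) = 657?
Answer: -3167472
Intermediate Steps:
b = 648 (b = Add(-9, 657) = 648)
Add(Add(-1626732, Add(-1213666, Mul(-1, Function('C')(b)))), -326426) = Add(Add(-1626732, Add(-1213666, Mul(-1, 648))), -326426) = Add(Add(-1626732, Add(-1213666, -648)), -326426) = Add(Add(-1626732, -1214314), -326426) = Add(-2841046, -326426) = -3167472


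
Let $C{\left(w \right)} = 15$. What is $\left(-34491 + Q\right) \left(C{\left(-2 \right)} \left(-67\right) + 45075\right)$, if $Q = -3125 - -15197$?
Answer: $-988005330$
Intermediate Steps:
$Q = 12072$ ($Q = -3125 + 15197 = 12072$)
$\left(-34491 + Q\right) \left(C{\left(-2 \right)} \left(-67\right) + 45075\right) = \left(-34491 + 12072\right) \left(15 \left(-67\right) + 45075\right) = - 22419 \left(-1005 + 45075\right) = \left(-22419\right) 44070 = -988005330$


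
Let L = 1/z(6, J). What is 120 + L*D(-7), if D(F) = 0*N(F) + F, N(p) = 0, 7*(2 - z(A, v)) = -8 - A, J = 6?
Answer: 473/4 ≈ 118.25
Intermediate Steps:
z(A, v) = 22/7 + A/7 (z(A, v) = 2 - (-8 - A)/7 = 2 + (8/7 + A/7) = 22/7 + A/7)
L = ¼ (L = 1/(22/7 + (⅐)*6) = 1/(22/7 + 6/7) = 1/4 = ¼ ≈ 0.25000)
D(F) = F (D(F) = 0*0 + F = 0 + F = F)
120 + L*D(-7) = 120 + (¼)*(-7) = 120 - 7/4 = 473/4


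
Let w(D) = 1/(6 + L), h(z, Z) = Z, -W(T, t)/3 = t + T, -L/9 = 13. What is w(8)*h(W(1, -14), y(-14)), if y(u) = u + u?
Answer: 28/111 ≈ 0.25225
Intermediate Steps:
L = -117 (L = -9*13 = -117)
W(T, t) = -3*T - 3*t (W(T, t) = -3*(t + T) = -3*(T + t) = -3*T - 3*t)
y(u) = 2*u
w(D) = -1/111 (w(D) = 1/(6 - 117) = 1/(-111) = -1/111)
w(8)*h(W(1, -14), y(-14)) = -2*(-14)/111 = -1/111*(-28) = 28/111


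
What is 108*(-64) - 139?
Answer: -7051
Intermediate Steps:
108*(-64) - 139 = -6912 - 139 = -7051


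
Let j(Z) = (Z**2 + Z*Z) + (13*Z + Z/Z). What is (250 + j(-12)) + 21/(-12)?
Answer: 1525/4 ≈ 381.25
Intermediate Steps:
j(Z) = 1 + 2*Z**2 + 13*Z (j(Z) = (Z**2 + Z**2) + (13*Z + 1) = 2*Z**2 + (1 + 13*Z) = 1 + 2*Z**2 + 13*Z)
(250 + j(-12)) + 21/(-12) = (250 + (1 + 2*(-12)**2 + 13*(-12))) + 21/(-12) = (250 + (1 + 2*144 - 156)) + 21*(-1/12) = (250 + (1 + 288 - 156)) - 7/4 = (250 + 133) - 7/4 = 383 - 7/4 = 1525/4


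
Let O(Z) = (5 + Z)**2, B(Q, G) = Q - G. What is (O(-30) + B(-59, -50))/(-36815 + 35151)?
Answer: -77/208 ≈ -0.37019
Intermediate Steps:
(O(-30) + B(-59, -50))/(-36815 + 35151) = ((5 - 30)**2 + (-59 - 1*(-50)))/(-36815 + 35151) = ((-25)**2 + (-59 + 50))/(-1664) = (625 - 9)*(-1/1664) = 616*(-1/1664) = -77/208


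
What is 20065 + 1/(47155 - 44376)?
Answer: 55760636/2779 ≈ 20065.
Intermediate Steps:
20065 + 1/(47155 - 44376) = 20065 + 1/2779 = 55760636/2779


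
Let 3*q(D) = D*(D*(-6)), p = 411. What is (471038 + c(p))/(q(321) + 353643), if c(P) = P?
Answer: 471449/147561 ≈ 3.1949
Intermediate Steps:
q(D) = -2*D² (q(D) = (D*(D*(-6)))/3 = (D*(-6*D))/3 = (-6*D²)/3 = -2*D²)
(471038 + c(p))/(q(321) + 353643) = (471038 + 411)/(-2*321² + 353643) = 471449/(-2*103041 + 353643) = 471449/(-206082 + 353643) = 471449/147561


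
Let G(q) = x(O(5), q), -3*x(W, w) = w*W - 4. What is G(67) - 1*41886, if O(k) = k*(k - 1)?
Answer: -126994/3 ≈ -42331.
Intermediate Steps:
O(k) = k*(-1 + k)
x(W, w) = 4/3 - W*w/3 (x(W, w) = -(w*W - 4)/3 = -(W*w - 4)/3 = -(-4 + W*w)/3 = 4/3 - W*w/3)
G(q) = 4/3 - 20*q/3 (G(q) = 4/3 - 5*(-1 + 5)*q/3 = 4/3 - 5*4*q/3 = 4/3 - ⅓*20*q = 4/3 - 20*q/3)
G(67) - 1*41886 = (4/3 - 20/3*67) - 1*41886 = (4/3 - 1340/3) - 41886 = -1336/3 - 41886 = -126994/3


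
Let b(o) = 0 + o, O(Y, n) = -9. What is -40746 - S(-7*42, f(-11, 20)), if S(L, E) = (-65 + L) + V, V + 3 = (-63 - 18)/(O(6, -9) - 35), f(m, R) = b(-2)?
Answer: -1776977/44 ≈ -40386.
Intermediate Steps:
b(o) = o
f(m, R) = -2
V = -51/44 (V = -3 + (-63 - 18)/(-9 - 35) = -3 - 81/(-44) = -3 - 81*(-1/44) = -3 + 81/44 = -51/44 ≈ -1.1591)
S(L, E) = -2911/44 + L (S(L, E) = (-65 + L) - 51/44 = -2911/44 + L)
-40746 - S(-7*42, f(-11, 20)) = -40746 - (-2911/44 - 7*42) = -40746 - (-2911/44 - 294) = -40746 - 1*(-15847/44) = -40746 + 15847/44 = -1776977/44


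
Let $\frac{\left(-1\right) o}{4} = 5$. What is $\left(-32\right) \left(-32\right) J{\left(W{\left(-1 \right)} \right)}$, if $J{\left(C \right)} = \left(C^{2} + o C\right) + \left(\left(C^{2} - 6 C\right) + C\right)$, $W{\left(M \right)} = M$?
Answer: $27648$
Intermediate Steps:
$o = -20$ ($o = \left(-4\right) 5 = -20$)
$J{\left(C \right)} = - 25 C + 2 C^{2}$ ($J{\left(C \right)} = \left(C^{2} - 20 C\right) + \left(\left(C^{2} - 6 C\right) + C\right) = \left(C^{2} - 20 C\right) + \left(C^{2} - 5 C\right) = - 25 C + 2 C^{2}$)
$\left(-32\right) \left(-32\right) J{\left(W{\left(-1 \right)} \right)} = \left(-32\right) \left(-32\right) \left(- (-25 + 2 \left(-1\right))\right) = 1024 \left(- (-25 - 2)\right) = 1024 \left(\left(-1\right) \left(-27\right)\right) = 1024 \cdot 27 = 27648$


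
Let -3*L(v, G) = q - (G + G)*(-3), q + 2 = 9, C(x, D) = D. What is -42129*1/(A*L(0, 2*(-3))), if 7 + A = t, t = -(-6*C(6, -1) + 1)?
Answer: 126387/406 ≈ 311.30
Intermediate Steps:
t = -7 (t = -(-6*(-1) + 1) = -(6 + 1) = -1*7 = -7)
q = 7 (q = -2 + 9 = 7)
A = -14 (A = -7 - 7 = -14)
L(v, G) = -7/3 - 2*G (L(v, G) = -(7 - (G + G)*(-3))/3 = -(7 - 2*G*(-3))/3 = -(7 - (-6)*G)/3 = -(7 + 6*G)/3 = -7/3 - 2*G)
-42129*1/(A*L(0, 2*(-3))) = -42129*(-1/(14*(-7/3 - 4*(-3)))) = -42129*(-1/(14*(-7/3 - 2*(-6)))) = -42129*(-1/(14*(-7/3 + 12))) = -42129/((-14*29/3)) = -42129/(-406/3) = -42129*(-3/406) = 126387/406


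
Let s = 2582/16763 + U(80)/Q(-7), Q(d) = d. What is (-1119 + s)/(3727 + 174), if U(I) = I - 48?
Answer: -2804743/9739303 ≈ -0.28798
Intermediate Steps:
U(I) = -48 + I
s = -518342/117341 (s = 2582/16763 + (-48 + 80)/(-7) = 2582*(1/16763) + 32*(-1/7) = 2582/16763 - 32/7 = -518342/117341 ≈ -4.4174)
(-1119 + s)/(3727 + 174) = (-1119 - 518342/117341)/(3727 + 174) = -131822921/117341/3901 = -131822921/117341*1/3901 = -2804743/9739303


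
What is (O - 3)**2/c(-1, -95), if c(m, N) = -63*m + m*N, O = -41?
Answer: 968/79 ≈ 12.253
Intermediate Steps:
c(m, N) = -63*m + N*m
(O - 3)**2/c(-1, -95) = (-41 - 3)**2/((-(-63 - 95))) = (-44)**2/((-1*(-158))) = 1936/158 = 1936*(1/158) = 968/79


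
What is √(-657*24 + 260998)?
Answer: √245230 ≈ 495.21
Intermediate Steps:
√(-657*24 + 260998) = √(-15768 + 260998) = √245230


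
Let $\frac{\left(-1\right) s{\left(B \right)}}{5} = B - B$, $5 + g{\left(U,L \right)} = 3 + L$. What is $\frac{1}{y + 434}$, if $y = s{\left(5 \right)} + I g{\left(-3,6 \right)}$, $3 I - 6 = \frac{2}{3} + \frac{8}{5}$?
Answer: $\frac{45}{20026} \approx 0.0022471$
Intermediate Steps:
$g{\left(U,L \right)} = -2 + L$ ($g{\left(U,L \right)} = -5 + \left(3 + L\right) = -2 + L$)
$s{\left(B \right)} = 0$ ($s{\left(B \right)} = - 5 \left(B - B\right) = \left(-5\right) 0 = 0$)
$I = \frac{124}{45}$ ($I = 2 + \frac{\frac{2}{3} + \frac{8}{5}}{3} = 2 + \frac{1}{3} \cdot \frac{34}{15} = 2 + \frac{34}{45} = \frac{124}{45} \approx 2.7556$)
$y = \frac{496}{45}$ ($y = 0 + \frac{124 \left(-2 + 6\right)}{45} = 0 + \frac{124}{45} \cdot 4 = 0 + \frac{496}{45} = \frac{496}{45} \approx 11.022$)
$\frac{1}{y + 434} = \frac{1}{\frac{496}{45} + 434} = \frac{1}{\frac{20026}{45}} = \frac{45}{20026}$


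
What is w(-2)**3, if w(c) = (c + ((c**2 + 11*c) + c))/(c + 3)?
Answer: -10648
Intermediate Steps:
w(c) = (c**2 + 13*c)/(3 + c) (w(c) = (c + (c**2 + 12*c))/(3 + c) = (c**2 + 13*c)/(3 + c))
w(-2)**3 = (-2*(13 - 2)/(3 - 2))**3 = (-2*11/1)**3 = (-2*1*11)**3 = (-22)**3 = -10648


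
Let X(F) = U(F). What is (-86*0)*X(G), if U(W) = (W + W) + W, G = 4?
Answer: 0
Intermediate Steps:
U(W) = 3*W (U(W) = 2*W + W = 3*W)
X(F) = 3*F
(-86*0)*X(G) = (-86*0)*(3*4) = 0*12 = 0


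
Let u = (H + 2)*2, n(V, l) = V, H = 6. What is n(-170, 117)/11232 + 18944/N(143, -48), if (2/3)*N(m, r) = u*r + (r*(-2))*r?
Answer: -92947/39312 ≈ -2.3643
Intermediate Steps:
u = 16 (u = (6 + 2)*2 = 8*2 = 16)
N(m, r) = -3*r**2 + 24*r (N(m, r) = 3*(16*r + (r*(-2))*r)/2 = 3*(16*r + (-2*r)*r)/2 = 3*(16*r - 2*r**2)/2 = 3*(-2*r**2 + 16*r)/2 = -3*r**2 + 24*r)
n(-170, 117)/11232 + 18944/N(143, -48) = -170/11232 + 18944/((3*(-48)*(8 - 1*(-48)))) = -170*1/11232 + 18944/((3*(-48)*(8 + 48))) = -85/5616 + 18944/((3*(-48)*56)) = -85/5616 + 18944/(-8064) = -85/5616 + 18944*(-1/8064) = -85/5616 - 148/63 = -92947/39312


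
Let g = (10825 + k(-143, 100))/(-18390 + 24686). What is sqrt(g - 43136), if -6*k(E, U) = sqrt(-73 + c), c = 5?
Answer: sqrt(-3847109223546 - 4722*I*sqrt(17))/9444 ≈ 5.2553e-7 - 207.69*I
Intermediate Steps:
k(E, U) = -I*sqrt(17)/3 (k(E, U) = -sqrt(-73 + 5)/6 = -I*sqrt(17)/3)
g = 10825/6296 - I*sqrt(17)/18888 (g = (10825 - I*sqrt(17)/3)/(-18390 + 24686) = (10825 - I*sqrt(17)/3)/6296 = (10825 - I*sqrt(17)/3)*(1/6296) = 10825/6296 - I*sqrt(17)/18888 ≈ 1.7193 - 0.00021829*I)
sqrt(g - 43136) = sqrt((10825/6296 - I*sqrt(17)/18888) - 43136) = sqrt(-271573431/6296 - I*sqrt(17)/18888)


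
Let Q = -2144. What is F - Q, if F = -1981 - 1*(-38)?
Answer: 201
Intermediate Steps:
F = -1943 (F = -1981 + 38 = -1943)
F - Q = -1943 - 1*(-2144) = -1943 + 2144 = 201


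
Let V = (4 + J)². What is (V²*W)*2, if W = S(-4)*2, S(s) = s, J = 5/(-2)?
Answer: -81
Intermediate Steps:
J = -5/2 (J = 5*(-½) = -5/2 ≈ -2.5000)
V = 9/4 (V = (4 - 5/2)² = (3/2)² = 9/4 ≈ 2.2500)
W = -8 (W = -4*2 = -8)
(V²*W)*2 = ((9/4)²*(-8))*2 = ((81/16)*(-8))*2 = -81/2*2 = -81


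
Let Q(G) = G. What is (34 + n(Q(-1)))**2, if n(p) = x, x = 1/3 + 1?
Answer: 11236/9 ≈ 1248.4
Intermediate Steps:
x = 4/3 (x = 1/3 + 1 = 4/3 ≈ 1.3333)
n(p) = 4/3
(34 + n(Q(-1)))**2 = (34 + 4/3)**2 = (106/3)**2 = 11236/9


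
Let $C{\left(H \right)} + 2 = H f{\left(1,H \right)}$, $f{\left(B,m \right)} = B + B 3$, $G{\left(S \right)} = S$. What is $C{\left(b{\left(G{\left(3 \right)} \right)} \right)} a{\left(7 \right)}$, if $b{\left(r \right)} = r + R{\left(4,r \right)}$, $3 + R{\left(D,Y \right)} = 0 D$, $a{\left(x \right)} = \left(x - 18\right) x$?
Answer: $154$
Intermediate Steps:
$a{\left(x \right)} = x \left(-18 + x\right)$ ($a{\left(x \right)} = \left(x - 18\right) x = \left(-18 + x\right) x = x \left(-18 + x\right)$)
$R{\left(D,Y \right)} = -3$ ($R{\left(D,Y \right)} = -3 + 0 D = -3 + 0 = -3$)
$f{\left(B,m \right)} = 4 B$ ($f{\left(B,m \right)} = B + 3 B = 4 B$)
$b{\left(r \right)} = -3 + r$ ($b{\left(r \right)} = r - 3 = -3 + r$)
$C{\left(H \right)} = -2 + 4 H$ ($C{\left(H \right)} = -2 + H 4 \cdot 1 = -2 + H 4 = -2 + 4 H$)
$C{\left(b{\left(G{\left(3 \right)} \right)} \right)} a{\left(7 \right)} = \left(-2 + 4 \left(-3 + 3\right)\right) 7 \left(-18 + 7\right) = \left(-2 + 4 \cdot 0\right) 7 \left(-11\right) = \left(-2 + 0\right) \left(-77\right) = \left(-2\right) \left(-77\right) = 154$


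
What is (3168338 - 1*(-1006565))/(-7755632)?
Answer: -4174903/7755632 ≈ -0.53831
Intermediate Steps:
(3168338 - 1*(-1006565))/(-7755632) = (3168338 + 1006565)*(-1/7755632) = 4174903*(-1/7755632) = -4174903/7755632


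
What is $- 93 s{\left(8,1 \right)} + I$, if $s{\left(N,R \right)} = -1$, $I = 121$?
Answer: $214$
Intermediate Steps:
$- 93 s{\left(8,1 \right)} + I = \left(-93\right) \left(-1\right) + 121 = 93 + 121 = 214$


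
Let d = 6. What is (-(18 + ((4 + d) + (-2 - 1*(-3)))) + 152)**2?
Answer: 15129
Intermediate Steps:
(-(18 + ((4 + d) + (-2 - 1*(-3)))) + 152)**2 = (-(18 + ((4 + 6) + (-2 - 1*(-3)))) + 152)**2 = (-(18 + (10 + (-2 + 3))) + 152)**2 = (-(18 + (10 + 1)) + 152)**2 = (-(18 + 11) + 152)**2 = (-1*29 + 152)**2 = (-29 + 152)**2 = 123**2 = 15129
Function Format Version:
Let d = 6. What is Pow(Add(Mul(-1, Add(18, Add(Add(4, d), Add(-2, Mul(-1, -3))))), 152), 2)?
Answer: 15129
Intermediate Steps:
Pow(Add(Mul(-1, Add(18, Add(Add(4, d), Add(-2, Mul(-1, -3))))), 152), 2) = Pow(Add(Mul(-1, Add(18, Add(Add(4, 6), Add(-2, Mul(-1, -3))))), 152), 2) = Pow(Add(Mul(-1, Add(18, Add(10, Add(-2, 3)))), 152), 2) = Pow(Add(Mul(-1, Add(18, Add(10, 1))), 152), 2) = Pow(Add(Mul(-1, Add(18, 11)), 152), 2) = Pow(Add(Mul(-1, 29), 152), 2) = Pow(Add(-29, 152), 2) = Pow(123, 2) = 15129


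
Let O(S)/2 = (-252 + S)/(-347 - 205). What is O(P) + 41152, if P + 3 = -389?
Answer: 123463/3 ≈ 41154.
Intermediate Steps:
P = -392 (P = -3 - 389 = -392)
O(S) = 21/23 - S/276 (O(S) = 2*((-252 + S)/(-347 - 205)) = 2*((-252 + S)/(-552)) = 2*((-252 + S)*(-1/552)) = 2*(21/46 - S/552) = 21/23 - S/276)
O(P) + 41152 = (21/23 - 1/276*(-392)) + 41152 = (21/23 + 98/69) + 41152 = 7/3 + 41152 = 123463/3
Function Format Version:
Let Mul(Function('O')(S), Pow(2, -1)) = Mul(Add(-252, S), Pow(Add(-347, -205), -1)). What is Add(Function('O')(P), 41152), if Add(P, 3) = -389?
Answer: Rational(123463, 3) ≈ 41154.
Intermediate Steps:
P = -392 (P = Add(-3, -389) = -392)
Function('O')(S) = Add(Rational(21, 23), Mul(Rational(-1, 276), S)) (Function('O')(S) = Mul(2, Mul(Add(-252, S), Pow(Add(-347, -205), -1))) = Mul(2, Mul(Add(-252, S), Pow(-552, -1))) = Mul(2, Mul(Add(-252, S), Rational(-1, 552))) = Mul(2, Add(Rational(21, 46), Mul(Rational(-1, 552), S))) = Add(Rational(21, 23), Mul(Rational(-1, 276), S)))
Add(Function('O')(P), 41152) = Add(Add(Rational(21, 23), Mul(Rational(-1, 276), -392)), 41152) = Add(Add(Rational(21, 23), Rational(98, 69)), 41152) = Add(Rational(7, 3), 41152) = Rational(123463, 3)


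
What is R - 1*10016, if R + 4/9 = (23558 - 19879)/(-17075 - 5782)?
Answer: -686848649/68571 ≈ -10017.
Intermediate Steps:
R = -41513/68571 (R = -4/9 + (23558 - 19879)/(-17075 - 5782) = -4/9 + 3679/(-22857) = -4/9 + 3679*(-1/22857) = -4/9 - 3679/22857 = -41513/68571 ≈ -0.60540)
R - 1*10016 = -41513/68571 - 1*10016 = -41513/68571 - 10016 = -686848649/68571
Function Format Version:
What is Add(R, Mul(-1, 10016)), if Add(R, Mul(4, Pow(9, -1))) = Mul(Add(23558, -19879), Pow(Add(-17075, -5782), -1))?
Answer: Rational(-686848649, 68571) ≈ -10017.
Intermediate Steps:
R = Rational(-41513, 68571) (R = Add(Rational(-4, 9), Mul(Add(23558, -19879), Pow(Add(-17075, -5782), -1))) = Add(Rational(-4, 9), Mul(3679, Pow(-22857, -1))) = Add(Rational(-4, 9), Mul(3679, Rational(-1, 22857))) = Add(Rational(-4, 9), Rational(-3679, 22857)) = Rational(-41513, 68571) ≈ -0.60540)
Add(R, Mul(-1, 10016)) = Add(Rational(-41513, 68571), Mul(-1, 10016)) = Add(Rational(-41513, 68571), -10016) = Rational(-686848649, 68571)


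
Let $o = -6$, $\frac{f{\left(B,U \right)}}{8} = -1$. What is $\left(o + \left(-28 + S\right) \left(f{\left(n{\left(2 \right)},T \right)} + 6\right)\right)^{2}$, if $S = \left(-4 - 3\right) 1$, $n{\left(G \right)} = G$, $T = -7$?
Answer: $4096$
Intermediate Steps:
$f{\left(B,U \right)} = -8$ ($f{\left(B,U \right)} = 8 \left(-1\right) = -8$)
$S = -7$ ($S = \left(-7\right) 1 = -7$)
$\left(o + \left(-28 + S\right) \left(f{\left(n{\left(2 \right)},T \right)} + 6\right)\right)^{2} = \left(-6 + \left(-28 - 7\right) \left(-8 + 6\right)\right)^{2} = \left(-6 - -70\right)^{2} = \left(-6 + 70\right)^{2} = 64^{2} = 4096$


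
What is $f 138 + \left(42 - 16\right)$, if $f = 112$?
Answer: $15482$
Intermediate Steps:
$f 138 + \left(42 - 16\right) = 112 \cdot 138 + \left(42 - 16\right) = 15456 + \left(42 - 16\right) = 15456 + 26 = 15482$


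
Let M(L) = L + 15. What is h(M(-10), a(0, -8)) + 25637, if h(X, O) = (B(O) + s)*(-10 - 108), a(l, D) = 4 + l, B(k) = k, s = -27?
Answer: 28351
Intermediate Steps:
M(L) = 15 + L
h(X, O) = 3186 - 118*O (h(X, O) = (O - 27)*(-10 - 108) = (-27 + O)*(-118) = 3186 - 118*O)
h(M(-10), a(0, -8)) + 25637 = (3186 - 118*(4 + 0)) + 25637 = (3186 - 118*4) + 25637 = (3186 - 472) + 25637 = 2714 + 25637 = 28351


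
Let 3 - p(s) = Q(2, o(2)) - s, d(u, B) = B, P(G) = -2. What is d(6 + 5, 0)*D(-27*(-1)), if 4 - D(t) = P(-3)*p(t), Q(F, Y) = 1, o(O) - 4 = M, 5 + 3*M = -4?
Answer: 0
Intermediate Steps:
M = -3 (M = -5/3 + (⅓)*(-4) = -5/3 - 4/3 = -3)
o(O) = 1 (o(O) = 4 - 3 = 1)
p(s) = 2 + s (p(s) = 3 - (1 - s) = 3 + (-1 + s) = 2 + s)
D(t) = 8 + 2*t (D(t) = 4 - (-2)*(2 + t) = 4 - (-4 - 2*t) = 4 + (4 + 2*t) = 8 + 2*t)
d(6 + 5, 0)*D(-27*(-1)) = 0*(8 + 2*(-27*(-1))) = 0*(8 + 2*27) = 0*(8 + 54) = 0*62 = 0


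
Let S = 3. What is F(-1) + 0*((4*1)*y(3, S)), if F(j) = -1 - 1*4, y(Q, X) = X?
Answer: -5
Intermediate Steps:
F(j) = -5 (F(j) = -1 - 4 = -5)
F(-1) + 0*((4*1)*y(3, S)) = -5 + 0*((4*1)*3) = -5 + 0*(4*3) = -5 + 0*12 = -5 + 0 = -5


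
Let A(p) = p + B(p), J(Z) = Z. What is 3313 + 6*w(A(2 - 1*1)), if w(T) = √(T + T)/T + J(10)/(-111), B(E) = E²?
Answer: 122783/37 ≈ 3318.5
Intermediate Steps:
A(p) = p + p²
w(T) = -10/111 + √2/√T (w(T) = √(T + T)/T + 10/(-111) = √(2*T)/T + 10*(-1/111) = (√2*√T)/T - 10/111 = √2/√T - 10/111 = -10/111 + √2/√T)
3313 + 6*w(A(2 - 1*1)) = 3313 + 6*(-10/111 + √2/√((2 - 1*1)*(1 + (2 - 1*1)))) = 3313 + 6*(-10/111 + √2/√((2 - 1)*(1 + (2 - 1)))) = 3313 + 6*(-10/111 + √2/√(1*(1 + 1))) = 3313 + 6*(-10/111 + √2/√(1*2)) = 3313 + 6*(-10/111 + √2/√2) = 3313 + 6*(-10/111 + √2*(√2/2)) = 3313 + 6*(-10/111 + 1) = 3313 + 6*(101/111) = 3313 + 202/37 = 122783/37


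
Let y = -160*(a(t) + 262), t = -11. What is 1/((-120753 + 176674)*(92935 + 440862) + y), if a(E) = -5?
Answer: 1/29850420917 ≈ 3.3500e-11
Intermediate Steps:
y = -41120 (y = -160*(-5 + 262) = -160*257 = -41120)
1/((-120753 + 176674)*(92935 + 440862) + y) = 1/((-120753 + 176674)*(92935 + 440862) - 41120) = 1/(55921*533797 - 41120) = 1/(29850462037 - 41120) = 1/29850420917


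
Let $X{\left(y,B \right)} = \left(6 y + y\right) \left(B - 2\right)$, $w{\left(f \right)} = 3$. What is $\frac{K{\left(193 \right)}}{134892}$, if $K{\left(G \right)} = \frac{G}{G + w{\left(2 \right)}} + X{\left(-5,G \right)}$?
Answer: $- \frac{48521}{979216} \approx -0.049551$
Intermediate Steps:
$X{\left(y,B \right)} = 7 y \left(-2 + B\right)$
$K{\left(G \right)} = 70 - 35 G + \frac{G}{3 + G}$ ($K{\left(G \right)} = \frac{G}{G + 3} + 7 \left(-5\right) \left(-2 + G\right) = \frac{G}{3 + G} - \left(-70 + 35 G\right) = 70 - 35 G + \frac{G}{3 + G}$)
$\frac{K{\left(193 \right)}}{134892} = \frac{\frac{1}{3 + 193} \left(210 - 35 \cdot 193^{2} - 6562\right)}{134892} = \frac{210 - 1303715 - 6562}{196} \cdot \frac{1}{134892} = \frac{1}{196} \left(-1310067\right) \frac{1}{134892} = \left(- \frac{1310067}{196}\right) \frac{1}{134892} = - \frac{48521}{979216}$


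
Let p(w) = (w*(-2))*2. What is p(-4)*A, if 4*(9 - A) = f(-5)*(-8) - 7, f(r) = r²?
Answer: 972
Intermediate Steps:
A = 243/4 (A = 9 - ((-5)²*(-8) - 7)/4 = 9 - (25*(-8) - 7)/4 = 9 - (-200 - 7)/4 = 9 - ¼*(-207) = 9 + 207/4 = 243/4 ≈ 60.750)
p(w) = -4*w (p(w) = -2*w*2 = -4*w)
p(-4)*A = -4*(-4)*(243/4) = 16*(243/4) = 972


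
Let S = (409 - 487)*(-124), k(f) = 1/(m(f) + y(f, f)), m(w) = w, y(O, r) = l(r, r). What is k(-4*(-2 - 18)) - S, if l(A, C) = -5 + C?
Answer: -1499159/155 ≈ -9672.0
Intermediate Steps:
y(O, r) = -5 + r
k(f) = 1/(-5 + 2*f) (k(f) = 1/(f + (-5 + f)) = 1/(-5 + 2*f))
S = 9672 (S = -78*(-124) = 9672)
k(-4*(-2 - 18)) - S = 1/(-5 + 2*(-4*(-2 - 18))) - 1*9672 = 1/(-5 + 2*(-4*(-20))) - 9672 = 1/(-5 + 2*80) - 9672 = 1/(-5 + 160) - 9672 = 1/155 - 9672 = -1499159/155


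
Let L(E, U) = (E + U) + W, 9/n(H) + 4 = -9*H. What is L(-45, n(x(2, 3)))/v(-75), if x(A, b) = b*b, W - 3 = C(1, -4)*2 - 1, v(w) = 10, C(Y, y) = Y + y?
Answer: -2087/425 ≈ -4.9106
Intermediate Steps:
W = -4 (W = 3 + ((1 - 4)*2 - 1) = 3 + (-3*2 - 1) = 3 + (-6 - 1) = 3 - 7 = -4)
x(A, b) = b²
n(H) = 9/(-4 - 9*H)
L(E, U) = -4 + E + U (L(E, U) = (E + U) - 4 = -4 + E + U)
L(-45, n(x(2, 3)))/v(-75) = (-4 - 45 - 9/(4 + 9*3²))/10 = (-4 - 45 - 9/(4 + 9*9))*(⅒) = (-4 - 45 - 9/(4 + 81))*(⅒) = (-4 - 45 - 9/85)*(⅒) = -4174/85*⅒ = -2087/425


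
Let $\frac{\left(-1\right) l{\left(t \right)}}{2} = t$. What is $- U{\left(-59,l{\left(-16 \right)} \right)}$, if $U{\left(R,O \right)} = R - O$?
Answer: $91$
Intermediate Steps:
$l{\left(t \right)} = - 2 t$
$- U{\left(-59,l{\left(-16 \right)} \right)} = - (-59 - \left(-2\right) \left(-16\right)) = - (-59 - 32) = \left(-1\right) \left(-91\right) = 91$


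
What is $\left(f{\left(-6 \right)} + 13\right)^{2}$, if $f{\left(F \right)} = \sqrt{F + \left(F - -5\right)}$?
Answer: $\left(13 + i \sqrt{7}\right)^{2} \approx 162.0 + 68.79 i$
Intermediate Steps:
$f{\left(F \right)} = \sqrt{5 + 2 F}$ ($f{\left(F \right)} = \sqrt{F + \left(F + 5\right)} = \sqrt{F + \left(5 + F\right)} = \sqrt{5 + 2 F}$)
$\left(f{\left(-6 \right)} + 13\right)^{2} = \left(\sqrt{5 + 2 \left(-6\right)} + 13\right)^{2} = \left(\sqrt{5 - 12} + 13\right)^{2} = \left(\sqrt{-7} + 13\right)^{2} = \left(i \sqrt{7} + 13\right)^{2} = \left(13 + i \sqrt{7}\right)^{2}$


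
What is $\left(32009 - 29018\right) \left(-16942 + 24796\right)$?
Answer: $23491314$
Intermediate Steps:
$\left(32009 - 29018\right) \left(-16942 + 24796\right) = 2991 \cdot 7854 = 23491314$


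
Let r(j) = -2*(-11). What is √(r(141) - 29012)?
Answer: I*√28990 ≈ 170.26*I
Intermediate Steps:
r(j) = 22
√(r(141) - 29012) = √(22 - 29012) = √(-28990) = I*√28990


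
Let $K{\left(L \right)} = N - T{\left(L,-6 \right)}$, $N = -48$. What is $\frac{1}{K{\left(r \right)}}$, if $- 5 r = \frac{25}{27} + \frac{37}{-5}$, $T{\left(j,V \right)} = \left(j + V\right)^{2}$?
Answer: $- \frac{455625}{31956976} \approx -0.014257$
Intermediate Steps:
$T{\left(j,V \right)} = \left(V + j\right)^{2}$
$r = \frac{874}{675}$ ($r = - \frac{\frac{25}{27} + \frac{37}{-5}}{5} = - \frac{25 \cdot \frac{1}{27} + 37 \left(- \frac{1}{5}\right)}{5} = - \frac{\frac{25}{27} - \frac{37}{5}}{5} = \left(- \frac{1}{5}\right) \left(- \frac{874}{135}\right) = \frac{874}{675} \approx 1.2948$)
$K{\left(L \right)} = -48 - \left(-6 + L\right)^{2}$
$\frac{1}{K{\left(r \right)}} = \frac{1}{-48 - \left(-6 + \frac{874}{675}\right)^{2}} = \frac{1}{-48 - \left(- \frac{3176}{675}\right)^{2}} = \frac{1}{-48 - \frac{10086976}{455625}} = \frac{1}{- \frac{31956976}{455625}} = - \frac{455625}{31956976}$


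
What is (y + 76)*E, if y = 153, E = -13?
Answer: -2977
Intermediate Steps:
(y + 76)*E = (153 + 76)*(-13) = 229*(-13) = -2977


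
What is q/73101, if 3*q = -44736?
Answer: -14912/73101 ≈ -0.20399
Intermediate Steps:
q = -14912 (q = (⅓)*(-44736) = -14912)
q/73101 = -14912/73101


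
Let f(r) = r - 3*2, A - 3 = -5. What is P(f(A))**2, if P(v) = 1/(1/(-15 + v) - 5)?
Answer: 529/13456 ≈ 0.039313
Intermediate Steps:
A = -2 (A = 3 - 5 = -2)
f(r) = -6 + r (f(r) = r - 6 = -6 + r)
P(v) = 1/(-5 + 1/(-15 + v))
P(f(A))**2 = ((15 - (-6 - 2))/(-76 + 5*(-6 - 2)))**2 = ((15 - 1*(-8))/(-76 + 5*(-8)))**2 = ((15 + 8)/(-76 - 40))**2 = (23/(-116))**2 = (-1/116*23)**2 = (-23/116)**2 = 529/13456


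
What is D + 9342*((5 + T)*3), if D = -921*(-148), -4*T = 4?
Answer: 248412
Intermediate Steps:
T = -1 (T = -¼*4 = -1)
D = 136308
D + 9342*((5 + T)*3) = 136308 + 9342*((5 - 1)*3) = 136308 + 9342*(4*3) = 136308 + 9342*12 = 136308 + 112104 = 248412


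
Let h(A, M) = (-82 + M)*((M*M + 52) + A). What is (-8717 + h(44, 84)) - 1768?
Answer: 3819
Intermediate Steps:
h(A, M) = (-82 + M)*(52 + A + M**2) (h(A, M) = (-82 + M)*((M**2 + 52) + A) = (-82 + M)*((52 + M**2) + A) = (-82 + M)*(52 + A + M**2))
(-8717 + h(44, 84)) - 1768 = (-8717 + (-4264 + 84**3 - 82*44 - 82*84**2 + 52*84 + 44*84)) - 1768 = (-8717 + (-4264 + 592704 - 3608 - 82*7056 + 4368 + 3696)) - 1768 = (-8717 + (-4264 + 592704 - 3608 - 578592 + 4368 + 3696)) - 1768 = (-8717 + 14304) - 1768 = 5587 - 1768 = 3819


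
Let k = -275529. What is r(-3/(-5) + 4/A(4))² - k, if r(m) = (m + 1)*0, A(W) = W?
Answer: 275529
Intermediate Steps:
r(m) = 0 (r(m) = (1 + m)*0 = 0)
r(-3/(-5) + 4/A(4))² - k = 0² - 1*(-275529) = 0 + 275529 = 275529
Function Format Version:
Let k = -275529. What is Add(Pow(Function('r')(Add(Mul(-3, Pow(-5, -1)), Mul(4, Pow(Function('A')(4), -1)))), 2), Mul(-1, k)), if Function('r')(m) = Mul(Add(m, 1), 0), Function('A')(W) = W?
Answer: 275529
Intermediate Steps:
Function('r')(m) = 0 (Function('r')(m) = Mul(Add(1, m), 0) = 0)
Add(Pow(Function('r')(Add(Mul(-3, Pow(-5, -1)), Mul(4, Pow(Function('A')(4), -1)))), 2), Mul(-1, k)) = Add(Pow(0, 2), Mul(-1, -275529)) = Add(0, 275529) = 275529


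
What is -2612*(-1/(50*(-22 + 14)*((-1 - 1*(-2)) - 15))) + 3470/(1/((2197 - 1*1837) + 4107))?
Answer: 21700686653/1400 ≈ 1.5500e+7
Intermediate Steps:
-2612*(-1/(50*(-22 + 14)*((-1 - 1*(-2)) - 15))) + 3470/(1/((2197 - 1*1837) + 4107)) = -2612*1/(400*((-1 + 2) - 15)) + 3470/(1/((2197 - 1837) + 4107)) = -2612*1/(400*(1 - 15)) + 3470/(1/(360 + 4107)) = -2612/(-8*(-14)*(-50)) + 3470/(1/4467) = -2612/(112*(-50)) + 3470/(1/4467) = -2612/(-5600) + 3470*4467 = -2612*(-1/5600) + 15500490 = 653/1400 + 15500490 = 21700686653/1400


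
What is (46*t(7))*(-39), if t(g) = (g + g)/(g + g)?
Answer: -1794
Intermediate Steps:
t(g) = 1 (t(g) = (2*g)/((2*g)) = (2*g)*(1/(2*g)) = 1)
(46*t(7))*(-39) = (46*1)*(-39) = 46*(-39) = -1794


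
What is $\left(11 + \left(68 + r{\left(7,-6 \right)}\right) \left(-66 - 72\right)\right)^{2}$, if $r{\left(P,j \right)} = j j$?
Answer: $205664281$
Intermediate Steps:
$r{\left(P,j \right)} = j^{2}$
$\left(11 + \left(68 + r{\left(7,-6 \right)}\right) \left(-66 - 72\right)\right)^{2} = \left(11 + \left(68 + \left(-6\right)^{2}\right) \left(-66 - 72\right)\right)^{2} = \left(11 + \left(68 + 36\right) \left(-138\right)\right)^{2} = \left(11 + 104 \left(-138\right)\right)^{2} = \left(11 - 14352\right)^{2} = \left(-14341\right)^{2} = 205664281$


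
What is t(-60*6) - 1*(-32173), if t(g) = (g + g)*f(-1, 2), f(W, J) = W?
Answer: 32893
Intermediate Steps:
t(g) = -2*g (t(g) = (g + g)*(-1) = (2*g)*(-1) = -2*g)
t(-60*6) - 1*(-32173) = -(-120)*6 - 1*(-32173) = -2*(-360) + 32173 = 720 + 32173 = 32893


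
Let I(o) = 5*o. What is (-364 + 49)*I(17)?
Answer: -26775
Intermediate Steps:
(-364 + 49)*I(17) = (-364 + 49)*(5*17) = -315*85 = -26775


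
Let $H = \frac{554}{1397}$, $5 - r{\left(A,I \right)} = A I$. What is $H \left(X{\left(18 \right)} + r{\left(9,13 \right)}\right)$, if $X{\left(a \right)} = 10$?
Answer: $- \frac{56508}{1397} \approx -40.45$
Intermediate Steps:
$r{\left(A,I \right)} = 5 - A I$
$H = \frac{554}{1397}$ ($H = 554 \cdot \frac{1}{1397} = \frac{554}{1397} \approx 0.39656$)
$H \left(X{\left(18 \right)} + r{\left(9,13 \right)}\right) = \frac{554 \left(10 + \left(5 - 9 \cdot 13\right)\right)}{1397} = \frac{554 \left(10 + \left(5 - 117\right)\right)}{1397} = \frac{554 \left(10 - 112\right)}{1397} = \frac{554}{1397} \left(-102\right) = - \frac{56508}{1397}$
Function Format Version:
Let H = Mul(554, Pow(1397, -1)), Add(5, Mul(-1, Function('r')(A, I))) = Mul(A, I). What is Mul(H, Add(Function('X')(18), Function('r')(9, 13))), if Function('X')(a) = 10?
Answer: Rational(-56508, 1397) ≈ -40.450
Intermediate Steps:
Function('r')(A, I) = Add(5, Mul(-1, A, I)) (Function('r')(A, I) = Add(5, Mul(-1, Mul(A, I))) = Add(5, Mul(-1, A, I)))
H = Rational(554, 1397) (H = Mul(554, Rational(1, 1397)) = Rational(554, 1397) ≈ 0.39656)
Mul(H, Add(Function('X')(18), Function('r')(9, 13))) = Mul(Rational(554, 1397), Add(10, Add(5, Mul(-1, 9, 13)))) = Mul(Rational(554, 1397), Add(10, Add(5, -117))) = Mul(Rational(554, 1397), Add(10, -112)) = Mul(Rational(554, 1397), -102) = Rational(-56508, 1397)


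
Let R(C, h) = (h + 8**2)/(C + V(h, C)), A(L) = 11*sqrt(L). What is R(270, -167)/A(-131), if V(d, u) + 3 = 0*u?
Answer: 103*I*sqrt(131)/384747 ≈ 0.0030641*I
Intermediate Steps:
V(d, u) = -3 (V(d, u) = -3 + 0*u = -3 + 0 = -3)
R(C, h) = (64 + h)/(-3 + C) (R(C, h) = (h + 8**2)/(C - 3) = (h + 64)/(-3 + C) = (64 + h)/(-3 + C))
R(270, -167)/A(-131) = ((64 - 167)/(-3 + 270))/((11*sqrt(-131))) = (-103/267)/((11*(I*sqrt(131)))) = ((1/267)*(-103))/((11*I*sqrt(131))) = -(-103)*I*sqrt(131)/384747 = 103*I*sqrt(131)/384747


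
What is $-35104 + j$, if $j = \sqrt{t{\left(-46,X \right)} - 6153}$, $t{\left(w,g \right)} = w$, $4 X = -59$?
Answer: $-35104 + i \sqrt{6199} \approx -35104.0 + 78.734 i$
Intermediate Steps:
$X = - \frac{59}{4}$ ($X = \frac{1}{4} \left(-59\right) = - \frac{59}{4} \approx -14.75$)
$j = i \sqrt{6199}$ ($j = \sqrt{-46 - 6153} = \sqrt{-6199} = i \sqrt{6199} \approx 78.734 i$)
$-35104 + j = -35104 + i \sqrt{6199}$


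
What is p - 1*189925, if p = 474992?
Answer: 285067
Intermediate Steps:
p - 1*189925 = 474992 - 1*189925 = 474992 - 189925 = 285067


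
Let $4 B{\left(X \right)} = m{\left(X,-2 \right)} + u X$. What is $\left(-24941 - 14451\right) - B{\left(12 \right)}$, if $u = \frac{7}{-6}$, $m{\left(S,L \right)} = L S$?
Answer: $- \frac{78765}{2} \approx -39383.0$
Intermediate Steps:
$u = - \frac{7}{6}$ ($u = 7 \left(- \frac{1}{6}\right) = - \frac{7}{6} \approx -1.1667$)
$B{\left(X \right)} = - \frac{19 X}{24}$ ($B{\left(X \right)} = \frac{- 2 X - \frac{7 X}{6}}{4} = \frac{\left(- \frac{19}{6}\right) X}{4} = - \frac{19 X}{24}$)
$\left(-24941 - 14451\right) - B{\left(12 \right)} = \left(-24941 - 14451\right) - \left(- \frac{19}{24}\right) 12 = -39392 - - \frac{19}{2} = -39392 + \frac{19}{2} = - \frac{78765}{2}$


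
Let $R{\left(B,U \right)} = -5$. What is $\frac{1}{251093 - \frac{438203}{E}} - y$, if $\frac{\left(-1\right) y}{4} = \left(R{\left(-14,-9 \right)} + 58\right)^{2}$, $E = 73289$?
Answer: $\frac{206763935822353}{18401916674} \approx 11236.0$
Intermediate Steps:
$y = -11236$ ($y = - 4 \left(-5 + 58\right)^{2} = - 4 \cdot 53^{2} = \left(-4\right) 2809 = -11236$)
$\frac{1}{251093 - \frac{438203}{E}} - y = \frac{1}{251093 - \frac{438203}{73289}} - -11236 = \frac{1}{251093 - \frac{438203}{73289}} + 11236 = \frac{1}{\frac{18401916674}{73289}} + 11236 = \frac{73289}{18401916674} + 11236 = \frac{206763935822353}{18401916674}$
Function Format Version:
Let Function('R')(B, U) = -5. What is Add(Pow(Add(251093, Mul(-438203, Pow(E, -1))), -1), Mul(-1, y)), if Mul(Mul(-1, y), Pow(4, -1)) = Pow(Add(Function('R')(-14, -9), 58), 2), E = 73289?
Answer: Rational(206763935822353, 18401916674) ≈ 11236.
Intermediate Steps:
y = -11236 (y = Mul(-4, Pow(Add(-5, 58), 2)) = Mul(-4, Pow(53, 2)) = Mul(-4, 2809) = -11236)
Add(Pow(Add(251093, Mul(-438203, Pow(E, -1))), -1), Mul(-1, y)) = Add(Pow(Add(251093, Mul(-438203, Pow(73289, -1))), -1), Mul(-1, -11236)) = Add(Pow(Add(251093, Mul(-438203, Rational(1, 73289))), -1), 11236) = Add(Pow(Add(251093, Rational(-438203, 73289)), -1), 11236) = Add(Pow(Rational(18401916674, 73289), -1), 11236) = Add(Rational(73289, 18401916674), 11236) = Rational(206763935822353, 18401916674)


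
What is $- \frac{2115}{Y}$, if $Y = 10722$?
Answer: $- \frac{705}{3574} \approx -0.19726$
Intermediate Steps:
$- \frac{2115}{Y} = - \frac{2115}{10722} = \left(-2115\right) \frac{1}{10722} = - \frac{705}{3574}$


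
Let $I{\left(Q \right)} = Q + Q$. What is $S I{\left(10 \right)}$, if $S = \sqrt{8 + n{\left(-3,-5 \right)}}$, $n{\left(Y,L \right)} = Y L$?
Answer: $20 \sqrt{23} \approx 95.917$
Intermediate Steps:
$n{\left(Y,L \right)} = L Y$
$I{\left(Q \right)} = 2 Q$
$S = \sqrt{23}$ ($S = \sqrt{8 - -15} = \sqrt{8 + 15} = \sqrt{23} \approx 4.7958$)
$S I{\left(10 \right)} = \sqrt{23} \cdot 2 \cdot 10 = \sqrt{23} \cdot 20 = 20 \sqrt{23}$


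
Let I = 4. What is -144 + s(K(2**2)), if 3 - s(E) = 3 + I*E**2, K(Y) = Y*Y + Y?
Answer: -1744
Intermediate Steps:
K(Y) = Y + Y**2 (K(Y) = Y**2 + Y = Y + Y**2)
s(E) = -4*E**2 (s(E) = 3 - (3 + 4*E**2) = 3 + (-3 - 4*E**2) = -4*E**2)
-144 + s(K(2**2)) = -144 - 4*16*(1 + 2**2)**2 = -144 - 4*16*(1 + 4)**2 = -144 - 4*(4*5)**2 = -144 - 4*20**2 = -144 - 4*400 = -144 - 1600 = -1744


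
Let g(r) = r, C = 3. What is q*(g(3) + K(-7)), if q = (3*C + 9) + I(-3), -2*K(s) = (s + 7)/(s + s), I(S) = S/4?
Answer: 207/4 ≈ 51.750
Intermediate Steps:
I(S) = S/4 (I(S) = S*(1/4) = S/4)
K(s) = -(7 + s)/(4*s) (K(s) = -(s + 7)/(2*(s + s)) = -(7 + s)/(2*(2*s)) = -(7 + s)*1/(2*s)/2 = -(7 + s)/(4*s))
q = 69/4 (q = (3*3 + 9) + (1/4)*(-3) = (9 + 9) - 3/4 = 18 - 3/4 = 69/4 ≈ 17.250)
q*(g(3) + K(-7)) = 69*(3 + (1/4)*(-7 - 1*(-7))/(-7))/4 = 69*(3 + (1/4)*(-1/7)*(-7 + 7))/4 = 69*(3 + (1/4)*(-1/7)*0)/4 = 69*(3 + 0)/4 = (69/4)*3 = 207/4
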